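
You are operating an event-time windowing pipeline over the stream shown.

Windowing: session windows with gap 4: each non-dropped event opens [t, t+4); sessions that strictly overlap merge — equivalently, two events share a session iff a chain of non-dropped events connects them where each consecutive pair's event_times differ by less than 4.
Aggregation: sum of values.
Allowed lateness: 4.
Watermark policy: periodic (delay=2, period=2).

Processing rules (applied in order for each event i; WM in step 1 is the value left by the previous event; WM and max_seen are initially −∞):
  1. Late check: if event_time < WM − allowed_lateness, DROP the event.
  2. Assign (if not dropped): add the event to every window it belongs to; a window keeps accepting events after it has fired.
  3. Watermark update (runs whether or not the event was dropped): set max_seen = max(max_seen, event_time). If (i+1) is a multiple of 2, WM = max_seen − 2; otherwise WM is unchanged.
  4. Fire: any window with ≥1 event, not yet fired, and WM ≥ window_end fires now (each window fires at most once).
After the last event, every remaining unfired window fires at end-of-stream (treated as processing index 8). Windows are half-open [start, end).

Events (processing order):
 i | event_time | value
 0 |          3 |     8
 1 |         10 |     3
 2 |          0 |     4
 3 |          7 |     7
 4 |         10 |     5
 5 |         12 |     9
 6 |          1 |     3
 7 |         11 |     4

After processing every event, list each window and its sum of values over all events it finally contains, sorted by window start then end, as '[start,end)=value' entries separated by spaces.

i=0 t=3 v=8: → [3,7); WM=−∞
i=1 t=10 v=3: → [10,14); WM=8
i=2 t=0 v=4: DROP (t<8-4); WM=8
i=3 t=7 v=7: → [7,14); WM=8
i=4 t=10 v=5: → [7,14); WM=8
i=5 t=12 v=9: → [7,16); WM=10
i=6 t=1 v=3: DROP (t<10-4); WM=10
i=7 t=11 v=4: → [7,16); WM=10

[3,7)=8 [7,16)=28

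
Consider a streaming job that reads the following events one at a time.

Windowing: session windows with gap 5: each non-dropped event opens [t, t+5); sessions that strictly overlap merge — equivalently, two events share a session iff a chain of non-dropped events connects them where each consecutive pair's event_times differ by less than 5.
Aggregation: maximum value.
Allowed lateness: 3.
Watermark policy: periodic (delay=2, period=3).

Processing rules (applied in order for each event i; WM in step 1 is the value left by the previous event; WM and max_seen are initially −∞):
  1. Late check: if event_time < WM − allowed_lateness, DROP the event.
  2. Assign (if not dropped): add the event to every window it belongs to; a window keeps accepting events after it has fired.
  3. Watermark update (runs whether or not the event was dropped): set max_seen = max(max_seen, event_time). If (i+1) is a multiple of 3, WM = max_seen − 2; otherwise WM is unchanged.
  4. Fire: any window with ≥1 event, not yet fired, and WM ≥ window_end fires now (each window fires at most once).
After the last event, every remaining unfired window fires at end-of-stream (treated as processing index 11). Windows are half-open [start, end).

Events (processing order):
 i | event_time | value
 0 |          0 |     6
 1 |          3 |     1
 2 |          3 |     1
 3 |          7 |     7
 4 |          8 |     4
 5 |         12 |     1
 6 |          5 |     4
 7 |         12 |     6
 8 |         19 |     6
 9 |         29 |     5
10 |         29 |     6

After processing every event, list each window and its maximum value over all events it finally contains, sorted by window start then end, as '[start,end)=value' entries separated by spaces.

i=0 t=0 v=6: → [0,5); WM=−∞
i=1 t=3 v=1: → [0,8); WM=−∞
i=2 t=3 v=1: → [0,8); WM=1
i=3 t=7 v=7: → [0,12); WM=1
i=4 t=8 v=4: → [0,13); WM=1
i=5 t=12 v=1: → [0,17); WM=10
i=6 t=5 v=4: DROP (t<10-3); WM=10
i=7 t=12 v=6: → [0,17); WM=10
i=8 t=19 v=6: → [19,24); WM=17
i=9 t=29 v=5: → [29,34); WM=17
i=10 t=29 v=6: → [29,34); WM=17

[0,17)=7 [19,24)=6 [29,34)=6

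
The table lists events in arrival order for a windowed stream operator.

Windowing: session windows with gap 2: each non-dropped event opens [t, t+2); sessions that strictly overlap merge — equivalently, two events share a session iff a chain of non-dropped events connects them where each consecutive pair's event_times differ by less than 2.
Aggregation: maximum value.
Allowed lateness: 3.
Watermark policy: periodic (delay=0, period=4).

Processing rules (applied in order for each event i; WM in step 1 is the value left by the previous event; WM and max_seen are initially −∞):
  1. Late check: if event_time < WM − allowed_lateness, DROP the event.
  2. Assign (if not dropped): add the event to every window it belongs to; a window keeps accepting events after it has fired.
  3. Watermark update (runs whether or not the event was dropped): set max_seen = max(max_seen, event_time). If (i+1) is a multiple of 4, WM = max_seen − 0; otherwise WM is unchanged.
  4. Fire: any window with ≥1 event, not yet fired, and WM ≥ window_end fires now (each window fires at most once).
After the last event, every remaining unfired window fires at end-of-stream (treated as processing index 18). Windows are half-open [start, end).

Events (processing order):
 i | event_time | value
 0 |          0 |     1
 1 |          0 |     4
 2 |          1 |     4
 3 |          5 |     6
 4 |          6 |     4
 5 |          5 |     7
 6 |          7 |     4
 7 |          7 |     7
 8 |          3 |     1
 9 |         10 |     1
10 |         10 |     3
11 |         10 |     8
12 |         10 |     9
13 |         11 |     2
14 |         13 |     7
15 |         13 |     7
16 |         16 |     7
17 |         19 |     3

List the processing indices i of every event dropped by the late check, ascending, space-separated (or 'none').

i=0 t=0 v=1: → [0,2); WM=−∞
i=1 t=0 v=4: → [0,2); WM=−∞
i=2 t=1 v=4: → [0,3); WM=−∞
i=3 t=5 v=6: → [5,7); WM=5
i=4 t=6 v=4: → [5,8); WM=5
i=5 t=5 v=7: → [5,8); WM=5
i=6 t=7 v=4: → [5,9); WM=5
i=7 t=7 v=7: → [5,9); WM=7
i=8 t=3 v=1: DROP (t<7-3); WM=7
i=9 t=10 v=1: → [10,12); WM=7
i=10 t=10 v=3: → [10,12); WM=7
i=11 t=10 v=8: → [10,12); WM=10
i=12 t=10 v=9: → [10,12); WM=10
i=13 t=11 v=2: → [10,13); WM=10
i=14 t=13 v=7: → [13,15); WM=10
i=15 t=13 v=7: → [13,15); WM=13
i=16 t=16 v=7: → [16,18); WM=13
i=17 t=19 v=3: → [19,21); WM=13

8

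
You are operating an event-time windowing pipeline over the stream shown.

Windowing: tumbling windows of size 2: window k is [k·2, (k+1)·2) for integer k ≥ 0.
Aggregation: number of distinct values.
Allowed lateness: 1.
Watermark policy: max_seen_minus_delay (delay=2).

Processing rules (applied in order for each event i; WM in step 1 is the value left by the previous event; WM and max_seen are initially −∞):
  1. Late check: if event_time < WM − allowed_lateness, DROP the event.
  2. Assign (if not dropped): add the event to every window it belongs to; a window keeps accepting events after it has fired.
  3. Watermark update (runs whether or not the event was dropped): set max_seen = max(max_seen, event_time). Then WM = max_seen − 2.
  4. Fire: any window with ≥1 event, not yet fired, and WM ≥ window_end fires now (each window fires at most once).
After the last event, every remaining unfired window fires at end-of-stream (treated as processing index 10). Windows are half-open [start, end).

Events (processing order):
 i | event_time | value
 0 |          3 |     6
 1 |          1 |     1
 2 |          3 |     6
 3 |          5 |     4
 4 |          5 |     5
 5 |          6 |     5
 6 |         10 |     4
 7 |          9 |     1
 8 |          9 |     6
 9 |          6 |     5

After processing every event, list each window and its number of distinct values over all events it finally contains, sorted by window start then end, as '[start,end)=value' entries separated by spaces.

[0,2)=1 [2,4)=1 [4,6)=2 [6,8)=1 [8,10)=2 [10,12)=1

i=0 t=3 v=6: → [2,4); WM=1
i=1 t=1 v=1: → [0,2); WM=1
i=2 t=3 v=6: → [2,4); WM=1
i=3 t=5 v=4: → [4,6); WM=3; [0,2) fires=1
i=4 t=5 v=5: → [4,6); WM=3
i=5 t=6 v=5: → [6,8); WM=4; [2,4) fires=1
i=6 t=10 v=4: → [10,12); WM=8; [4,6) fires=2 [6,8) fires=1
i=7 t=9 v=1: → [8,10); WM=8
i=8 t=9 v=6: → [8,10); WM=8
i=9 t=6 v=5: DROP (t<8-1); WM=8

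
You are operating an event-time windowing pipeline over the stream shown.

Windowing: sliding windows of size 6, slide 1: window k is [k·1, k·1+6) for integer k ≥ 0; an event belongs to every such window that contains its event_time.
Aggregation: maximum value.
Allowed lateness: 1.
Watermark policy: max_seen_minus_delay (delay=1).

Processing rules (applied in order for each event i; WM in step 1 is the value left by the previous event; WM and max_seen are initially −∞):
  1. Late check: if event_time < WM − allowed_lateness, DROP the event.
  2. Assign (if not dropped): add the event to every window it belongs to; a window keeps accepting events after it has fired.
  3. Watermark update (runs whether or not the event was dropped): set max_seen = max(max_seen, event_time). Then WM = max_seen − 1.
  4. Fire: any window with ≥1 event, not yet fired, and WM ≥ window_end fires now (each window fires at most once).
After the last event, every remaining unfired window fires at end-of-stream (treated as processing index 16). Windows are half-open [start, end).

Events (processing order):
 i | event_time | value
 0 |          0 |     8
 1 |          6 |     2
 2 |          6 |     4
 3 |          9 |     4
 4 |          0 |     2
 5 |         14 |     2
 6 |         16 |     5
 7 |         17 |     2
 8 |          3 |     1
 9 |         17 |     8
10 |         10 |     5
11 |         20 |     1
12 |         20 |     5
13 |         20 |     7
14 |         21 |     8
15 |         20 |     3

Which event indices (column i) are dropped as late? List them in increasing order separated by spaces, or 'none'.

4 8 10

i=0 t=0 v=8: → [0,6); WM=-1
i=1 t=6 v=2: → [6,12),[5,11),[4,10),[3,9),[2,8),[1,7); WM=5
i=2 t=6 v=4: → [6,12),[5,11),[4,10),[3,9),[2,8),[1,7); WM=5
i=3 t=9 v=4: → [9,15),[8,14),[7,13),[6,12),[5,11),[4,10); WM=8; [0,6) fires=8 [1,7) fires=4 [2,8) fires=4
i=4 t=0 v=2: DROP (t<8-1); WM=8
i=5 t=14 v=2: → [14,20),[13,19),[12,18),[11,17),[10,16),[9,15); WM=13; [3,9) fires=4 [4,10) fires=4 [5,11) fires=4 [6,12) fires=4 [7,13) fires=4
i=6 t=16 v=5: → [16,22),[15,21),[14,20),[13,19),[12,18),[11,17); WM=15; [8,14) fires=4 [9,15) fires=4
i=7 t=17 v=2: → [17,23),[16,22),[15,21),[14,20),[13,19),[12,18); WM=16; [10,16) fires=2
i=8 t=3 v=1: DROP (t<16-1); WM=16
i=9 t=17 v=8: → [17,23),[16,22),[15,21),[14,20),[13,19),[12,18); WM=16
i=10 t=10 v=5: DROP (t<16-1); WM=16
i=11 t=20 v=1: → [20,26),[19,25),[18,24),[17,23),[16,22),[15,21); WM=19; [11,17) fires=5 [12,18) fires=8 [13,19) fires=8
i=12 t=20 v=5: → [20,26),[19,25),[18,24),[17,23),[16,22),[15,21); WM=19
i=13 t=20 v=7: → [20,26),[19,25),[18,24),[17,23),[16,22),[15,21); WM=19
i=14 t=21 v=8: → [21,27),[20,26),[19,25),[18,24),[17,23),[16,22); WM=20; [14,20) fires=8
i=15 t=20 v=3: → [20,26),[19,25),[18,24),[17,23),[16,22),[15,21); WM=20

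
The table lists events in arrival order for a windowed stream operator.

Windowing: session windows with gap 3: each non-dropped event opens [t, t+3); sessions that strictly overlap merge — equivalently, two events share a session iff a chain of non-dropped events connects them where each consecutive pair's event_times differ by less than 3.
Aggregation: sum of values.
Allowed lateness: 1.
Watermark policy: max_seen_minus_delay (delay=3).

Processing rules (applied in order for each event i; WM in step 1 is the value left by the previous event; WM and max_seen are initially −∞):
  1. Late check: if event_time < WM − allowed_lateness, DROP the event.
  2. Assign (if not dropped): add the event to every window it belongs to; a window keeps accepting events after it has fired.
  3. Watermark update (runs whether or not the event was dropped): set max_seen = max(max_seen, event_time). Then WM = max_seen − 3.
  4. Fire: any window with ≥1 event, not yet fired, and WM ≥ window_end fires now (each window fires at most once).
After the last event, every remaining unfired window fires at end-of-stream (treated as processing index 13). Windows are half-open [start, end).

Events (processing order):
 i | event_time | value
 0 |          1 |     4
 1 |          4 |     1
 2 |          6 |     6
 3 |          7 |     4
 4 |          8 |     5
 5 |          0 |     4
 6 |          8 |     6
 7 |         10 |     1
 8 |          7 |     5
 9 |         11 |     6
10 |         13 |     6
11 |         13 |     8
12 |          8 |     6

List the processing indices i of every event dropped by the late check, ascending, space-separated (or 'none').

5 12

i=0 t=1 v=4: → [1,4); WM=-2
i=1 t=4 v=1: → [4,7); WM=1
i=2 t=6 v=6: → [4,9); WM=3
i=3 t=7 v=4: → [4,10); WM=4
i=4 t=8 v=5: → [4,11); WM=5
i=5 t=0 v=4: DROP (t<5-1); WM=5
i=6 t=8 v=6: → [4,11); WM=5
i=7 t=10 v=1: → [4,13); WM=7
i=8 t=7 v=5: → [4,13); WM=7
i=9 t=11 v=6: → [4,14); WM=8
i=10 t=13 v=6: → [4,16); WM=10
i=11 t=13 v=8: → [4,16); WM=10
i=12 t=8 v=6: DROP (t<10-1); WM=10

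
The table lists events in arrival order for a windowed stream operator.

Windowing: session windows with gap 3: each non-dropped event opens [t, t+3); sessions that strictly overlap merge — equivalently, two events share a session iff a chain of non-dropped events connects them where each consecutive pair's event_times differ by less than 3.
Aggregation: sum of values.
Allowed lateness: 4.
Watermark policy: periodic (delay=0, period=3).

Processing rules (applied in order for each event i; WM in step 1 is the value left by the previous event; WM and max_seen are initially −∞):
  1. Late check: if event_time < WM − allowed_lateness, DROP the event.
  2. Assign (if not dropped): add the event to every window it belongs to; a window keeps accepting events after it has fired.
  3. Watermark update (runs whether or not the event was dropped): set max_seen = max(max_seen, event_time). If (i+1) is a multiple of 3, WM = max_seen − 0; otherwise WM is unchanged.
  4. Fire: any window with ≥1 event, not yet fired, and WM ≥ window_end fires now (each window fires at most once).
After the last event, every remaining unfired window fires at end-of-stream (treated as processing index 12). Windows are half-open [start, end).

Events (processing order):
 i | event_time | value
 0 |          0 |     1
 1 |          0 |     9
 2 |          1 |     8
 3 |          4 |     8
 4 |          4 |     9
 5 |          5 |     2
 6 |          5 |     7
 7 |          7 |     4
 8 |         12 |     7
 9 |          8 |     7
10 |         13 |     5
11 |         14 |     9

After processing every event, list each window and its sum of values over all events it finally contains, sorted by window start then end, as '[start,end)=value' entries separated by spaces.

i=0 t=0 v=1: → [0,3); WM=−∞
i=1 t=0 v=9: → [0,3); WM=−∞
i=2 t=1 v=8: → [0,4); WM=1
i=3 t=4 v=8: → [4,7); WM=1
i=4 t=4 v=9: → [4,7); WM=1
i=5 t=5 v=2: → [4,8); WM=5
i=6 t=5 v=7: → [4,8); WM=5
i=7 t=7 v=4: → [4,10); WM=5
i=8 t=12 v=7: → [12,15); WM=12
i=9 t=8 v=7: → [4,11); WM=12
i=10 t=13 v=5: → [12,16); WM=12
i=11 t=14 v=9: → [12,17); WM=14

[0,4)=18 [4,11)=37 [12,17)=21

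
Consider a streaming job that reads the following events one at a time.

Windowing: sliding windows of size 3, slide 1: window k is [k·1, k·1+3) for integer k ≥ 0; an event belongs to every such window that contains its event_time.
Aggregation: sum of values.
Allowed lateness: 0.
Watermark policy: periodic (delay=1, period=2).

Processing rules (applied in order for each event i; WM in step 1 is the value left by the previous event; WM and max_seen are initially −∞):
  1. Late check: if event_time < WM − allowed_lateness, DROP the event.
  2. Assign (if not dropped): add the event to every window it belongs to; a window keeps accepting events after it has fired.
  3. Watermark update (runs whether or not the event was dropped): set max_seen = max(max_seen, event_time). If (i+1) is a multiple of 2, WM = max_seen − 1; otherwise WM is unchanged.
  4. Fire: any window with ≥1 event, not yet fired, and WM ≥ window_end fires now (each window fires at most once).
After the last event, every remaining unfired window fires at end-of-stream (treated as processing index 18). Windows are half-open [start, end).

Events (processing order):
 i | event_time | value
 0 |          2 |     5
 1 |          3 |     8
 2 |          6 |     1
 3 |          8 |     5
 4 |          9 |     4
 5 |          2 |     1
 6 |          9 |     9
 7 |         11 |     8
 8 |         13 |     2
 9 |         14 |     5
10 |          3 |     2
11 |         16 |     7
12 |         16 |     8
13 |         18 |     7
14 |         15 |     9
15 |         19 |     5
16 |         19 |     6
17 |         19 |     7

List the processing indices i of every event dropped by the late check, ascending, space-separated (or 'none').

5 10 14

i=0 t=2 v=5: → [2,5),[1,4),[0,3); WM=−∞
i=1 t=3 v=8: → [3,6),[2,5),[1,4); WM=2
i=2 t=6 v=1: → [6,9),[5,8),[4,7); WM=2
i=3 t=8 v=5: → [8,11),[7,10),[6,9); WM=7; [0,3) fires=5 [1,4) fires=13 [2,5) fires=13 [3,6) fires=8 [4,7) fires=1
i=4 t=9 v=4: → [9,12),[8,11),[7,10); WM=7
i=5 t=2 v=1: DROP (t<7-0); WM=8; [5,8) fires=1
i=6 t=9 v=9: → [9,12),[8,11),[7,10); WM=8
i=7 t=11 v=8: → [11,14),[10,13),[9,12); WM=10; [6,9) fires=6 [7,10) fires=18
i=8 t=13 v=2: → [13,16),[12,15),[11,14); WM=10
i=9 t=14 v=5: → [14,17),[13,16),[12,15); WM=13; [8,11) fires=18 [9,12) fires=21 [10,13) fires=8
i=10 t=3 v=2: DROP (t<13-0); WM=13
i=11 t=16 v=7: → [16,19),[15,18),[14,17); WM=15; [11,14) fires=10 [12,15) fires=7
i=12 t=16 v=8: → [16,19),[15,18),[14,17); WM=15
i=13 t=18 v=7: → [18,21),[17,20),[16,19); WM=17; [13,16) fires=7 [14,17) fires=20
i=14 t=15 v=9: DROP (t<17-0); WM=17
i=15 t=19 v=5: → [19,22),[18,21),[17,20); WM=18; [15,18) fires=15
i=16 t=19 v=6: → [19,22),[18,21),[17,20); WM=18
i=17 t=19 v=7: → [19,22),[18,21),[17,20); WM=18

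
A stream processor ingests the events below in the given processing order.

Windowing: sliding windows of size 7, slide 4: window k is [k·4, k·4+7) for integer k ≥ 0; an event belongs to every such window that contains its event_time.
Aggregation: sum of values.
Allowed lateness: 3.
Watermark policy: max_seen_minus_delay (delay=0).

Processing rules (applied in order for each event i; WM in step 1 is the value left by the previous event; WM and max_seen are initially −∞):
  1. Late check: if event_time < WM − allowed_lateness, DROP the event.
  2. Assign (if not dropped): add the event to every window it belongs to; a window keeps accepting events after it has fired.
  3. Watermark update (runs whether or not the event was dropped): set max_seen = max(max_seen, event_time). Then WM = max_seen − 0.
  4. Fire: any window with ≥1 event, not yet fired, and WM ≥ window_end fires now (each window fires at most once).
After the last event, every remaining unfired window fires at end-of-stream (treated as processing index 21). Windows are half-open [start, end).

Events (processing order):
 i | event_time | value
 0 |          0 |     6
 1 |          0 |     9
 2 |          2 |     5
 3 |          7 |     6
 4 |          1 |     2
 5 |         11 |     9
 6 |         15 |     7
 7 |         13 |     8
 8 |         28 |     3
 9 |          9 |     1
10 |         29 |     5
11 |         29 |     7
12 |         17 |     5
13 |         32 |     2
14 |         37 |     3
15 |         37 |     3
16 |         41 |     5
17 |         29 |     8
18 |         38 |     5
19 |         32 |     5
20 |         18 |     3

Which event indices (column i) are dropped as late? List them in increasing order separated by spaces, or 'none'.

4 9 12 17 19 20

i=0 t=0 v=6: → [0,7); WM=0
i=1 t=0 v=9: → [0,7); WM=0
i=2 t=2 v=5: → [0,7); WM=2
i=3 t=7 v=6: → [4,11); WM=7; [0,7) fires=20
i=4 t=1 v=2: DROP (t<7-3); WM=7
i=5 t=11 v=9: → [8,15); WM=11; [4,11) fires=6
i=6 t=15 v=7: → [12,19); WM=15; [8,15) fires=9
i=7 t=13 v=8: → [12,19),[8,15); WM=15
i=8 t=28 v=3: → [28,35),[24,31); WM=28; [12,19) fires=15
i=9 t=9 v=1: DROP (t<28-3); WM=28
i=10 t=29 v=5: → [28,35),[24,31); WM=29
i=11 t=29 v=7: → [28,35),[24,31); WM=29
i=12 t=17 v=5: DROP (t<29-3); WM=29
i=13 t=32 v=2: → [32,39),[28,35); WM=32; [24,31) fires=15
i=14 t=37 v=3: → [36,43),[32,39); WM=37; [28,35) fires=17
i=15 t=37 v=3: → [36,43),[32,39); WM=37
i=16 t=41 v=5: → [40,47),[36,43); WM=41; [32,39) fires=8
i=17 t=29 v=8: DROP (t<41-3); WM=41
i=18 t=38 v=5: → [36,43),[32,39); WM=41
i=19 t=32 v=5: DROP (t<41-3); WM=41
i=20 t=18 v=3: DROP (t<41-3); WM=41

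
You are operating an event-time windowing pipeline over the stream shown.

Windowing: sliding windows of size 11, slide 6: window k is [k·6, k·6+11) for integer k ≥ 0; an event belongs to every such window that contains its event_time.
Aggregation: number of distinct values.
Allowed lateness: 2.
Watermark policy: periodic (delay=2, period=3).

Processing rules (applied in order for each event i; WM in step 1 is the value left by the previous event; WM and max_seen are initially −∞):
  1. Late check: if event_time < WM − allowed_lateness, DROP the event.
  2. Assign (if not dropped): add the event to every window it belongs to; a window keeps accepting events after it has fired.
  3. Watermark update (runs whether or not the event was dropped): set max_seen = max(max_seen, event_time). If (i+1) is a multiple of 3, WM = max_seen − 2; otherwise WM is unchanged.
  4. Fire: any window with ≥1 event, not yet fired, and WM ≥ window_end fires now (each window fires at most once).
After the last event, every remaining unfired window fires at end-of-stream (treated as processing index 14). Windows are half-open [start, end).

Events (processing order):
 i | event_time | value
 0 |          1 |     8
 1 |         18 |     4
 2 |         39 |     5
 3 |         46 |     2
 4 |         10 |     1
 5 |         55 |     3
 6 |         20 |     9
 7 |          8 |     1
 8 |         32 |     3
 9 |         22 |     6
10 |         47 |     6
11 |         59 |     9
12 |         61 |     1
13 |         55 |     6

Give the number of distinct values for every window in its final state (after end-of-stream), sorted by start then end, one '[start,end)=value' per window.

i=0 t=1 v=8: → [0,11); WM=−∞
i=1 t=18 v=4: → [18,29),[12,23); WM=−∞
i=2 t=39 v=5: → [36,47),[30,41); WM=37; [0,11) fires=1 [12,23) fires=1 [18,29) fires=1
i=3 t=46 v=2: → [42,53),[36,47); WM=37
i=4 t=10 v=1: DROP (t<37-2); WM=37
i=5 t=55 v=3: → [54,65),[48,59); WM=53; [30,41) fires=1 [36,47) fires=2 [42,53) fires=1
i=6 t=20 v=9: DROP (t<53-2); WM=53
i=7 t=8 v=1: DROP (t<53-2); WM=53
i=8 t=32 v=3: DROP (t<53-2); WM=53
i=9 t=22 v=6: DROP (t<53-2); WM=53
i=10 t=47 v=6: DROP (t<53-2); WM=53
i=11 t=59 v=9: → [54,65); WM=57
i=12 t=61 v=1: → [60,71),[54,65); WM=57
i=13 t=55 v=6: → [54,65),[48,59); WM=57

[0,11)=1 [12,23)=1 [18,29)=1 [30,41)=1 [36,47)=2 [42,53)=1 [48,59)=2 [54,65)=4 [60,71)=1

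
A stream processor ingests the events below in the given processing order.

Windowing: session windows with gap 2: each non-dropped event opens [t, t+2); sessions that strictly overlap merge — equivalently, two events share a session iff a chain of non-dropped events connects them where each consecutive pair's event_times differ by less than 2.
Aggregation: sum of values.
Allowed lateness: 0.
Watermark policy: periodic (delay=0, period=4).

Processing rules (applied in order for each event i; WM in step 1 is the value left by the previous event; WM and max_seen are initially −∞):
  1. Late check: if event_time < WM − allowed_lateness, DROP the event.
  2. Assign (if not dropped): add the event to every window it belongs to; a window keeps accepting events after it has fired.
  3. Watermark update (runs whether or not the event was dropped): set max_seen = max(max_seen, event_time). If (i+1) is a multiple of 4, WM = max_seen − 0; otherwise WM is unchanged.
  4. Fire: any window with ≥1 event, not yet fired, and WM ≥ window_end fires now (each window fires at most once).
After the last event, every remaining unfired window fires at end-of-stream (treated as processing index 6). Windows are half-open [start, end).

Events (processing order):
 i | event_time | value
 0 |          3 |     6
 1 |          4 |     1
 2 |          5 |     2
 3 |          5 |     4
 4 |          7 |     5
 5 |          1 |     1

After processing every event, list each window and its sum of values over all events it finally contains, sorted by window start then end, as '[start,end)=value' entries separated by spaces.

[3,7)=13 [7,9)=5

i=0 t=3 v=6: → [3,5); WM=−∞
i=1 t=4 v=1: → [3,6); WM=−∞
i=2 t=5 v=2: → [3,7); WM=−∞
i=3 t=5 v=4: → [3,7); WM=5
i=4 t=7 v=5: → [7,9); WM=5
i=5 t=1 v=1: DROP (t<5-0); WM=5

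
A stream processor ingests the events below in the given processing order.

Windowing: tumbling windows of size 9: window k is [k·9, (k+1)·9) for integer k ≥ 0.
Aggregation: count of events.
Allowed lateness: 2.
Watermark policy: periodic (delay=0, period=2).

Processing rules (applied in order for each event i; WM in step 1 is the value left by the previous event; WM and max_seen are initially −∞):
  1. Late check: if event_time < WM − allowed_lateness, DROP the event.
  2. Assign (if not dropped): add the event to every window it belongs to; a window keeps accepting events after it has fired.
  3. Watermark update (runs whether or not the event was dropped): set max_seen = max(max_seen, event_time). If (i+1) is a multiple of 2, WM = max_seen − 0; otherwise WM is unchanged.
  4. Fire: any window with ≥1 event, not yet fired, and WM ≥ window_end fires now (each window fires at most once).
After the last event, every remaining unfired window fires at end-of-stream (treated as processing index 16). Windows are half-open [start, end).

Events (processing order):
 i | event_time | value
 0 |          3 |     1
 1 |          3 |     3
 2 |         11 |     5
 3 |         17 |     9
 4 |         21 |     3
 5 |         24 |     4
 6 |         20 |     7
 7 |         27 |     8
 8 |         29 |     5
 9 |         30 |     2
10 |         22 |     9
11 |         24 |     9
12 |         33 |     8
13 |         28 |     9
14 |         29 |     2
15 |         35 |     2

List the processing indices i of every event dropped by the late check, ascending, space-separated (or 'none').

6 10 11 14

i=0 t=3 v=1: → [0,9); WM=−∞
i=1 t=3 v=3: → [0,9); WM=3
i=2 t=11 v=5: → [9,18); WM=3
i=3 t=17 v=9: → [9,18); WM=17; [0,9) fires=2
i=4 t=21 v=3: → [18,27); WM=17
i=5 t=24 v=4: → [18,27); WM=24; [9,18) fires=2
i=6 t=20 v=7: DROP (t<24-2); WM=24
i=7 t=27 v=8: → [27,36); WM=27; [18,27) fires=2
i=8 t=29 v=5: → [27,36); WM=27
i=9 t=30 v=2: → [27,36); WM=30
i=10 t=22 v=9: DROP (t<30-2); WM=30
i=11 t=24 v=9: DROP (t<30-2); WM=30
i=12 t=33 v=8: → [27,36); WM=30
i=13 t=28 v=9: → [27,36); WM=33
i=14 t=29 v=2: DROP (t<33-2); WM=33
i=15 t=35 v=2: → [27,36); WM=35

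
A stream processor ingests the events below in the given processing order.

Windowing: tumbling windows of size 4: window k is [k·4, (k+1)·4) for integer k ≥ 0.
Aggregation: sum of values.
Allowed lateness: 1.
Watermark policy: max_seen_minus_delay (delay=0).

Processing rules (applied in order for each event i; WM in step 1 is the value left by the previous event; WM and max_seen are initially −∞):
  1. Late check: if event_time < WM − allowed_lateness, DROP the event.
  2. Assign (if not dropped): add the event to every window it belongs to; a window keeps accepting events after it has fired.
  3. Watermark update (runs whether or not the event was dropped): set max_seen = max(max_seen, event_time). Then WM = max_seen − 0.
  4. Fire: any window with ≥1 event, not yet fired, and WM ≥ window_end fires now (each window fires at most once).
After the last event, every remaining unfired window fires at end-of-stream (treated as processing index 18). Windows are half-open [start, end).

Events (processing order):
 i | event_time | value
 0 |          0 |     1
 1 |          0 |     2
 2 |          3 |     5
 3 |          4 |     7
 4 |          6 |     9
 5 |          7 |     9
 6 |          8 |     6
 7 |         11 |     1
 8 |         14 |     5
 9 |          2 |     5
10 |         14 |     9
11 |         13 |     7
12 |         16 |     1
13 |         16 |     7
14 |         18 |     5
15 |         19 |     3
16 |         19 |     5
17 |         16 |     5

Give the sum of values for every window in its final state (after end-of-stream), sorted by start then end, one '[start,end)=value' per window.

[0,4)=8 [4,8)=25 [8,12)=7 [12,16)=21 [16,20)=21

i=0 t=0 v=1: → [0,4); WM=0
i=1 t=0 v=2: → [0,4); WM=0
i=2 t=3 v=5: → [0,4); WM=3
i=3 t=4 v=7: → [4,8); WM=4; [0,4) fires=8
i=4 t=6 v=9: → [4,8); WM=6
i=5 t=7 v=9: → [4,8); WM=7
i=6 t=8 v=6: → [8,12); WM=8; [4,8) fires=25
i=7 t=11 v=1: → [8,12); WM=11
i=8 t=14 v=5: → [12,16); WM=14; [8,12) fires=7
i=9 t=2 v=5: DROP (t<14-1); WM=14
i=10 t=14 v=9: → [12,16); WM=14
i=11 t=13 v=7: → [12,16); WM=14
i=12 t=16 v=1: → [16,20); WM=16; [12,16) fires=21
i=13 t=16 v=7: → [16,20); WM=16
i=14 t=18 v=5: → [16,20); WM=18
i=15 t=19 v=3: → [16,20); WM=19
i=16 t=19 v=5: → [16,20); WM=19
i=17 t=16 v=5: DROP (t<19-1); WM=19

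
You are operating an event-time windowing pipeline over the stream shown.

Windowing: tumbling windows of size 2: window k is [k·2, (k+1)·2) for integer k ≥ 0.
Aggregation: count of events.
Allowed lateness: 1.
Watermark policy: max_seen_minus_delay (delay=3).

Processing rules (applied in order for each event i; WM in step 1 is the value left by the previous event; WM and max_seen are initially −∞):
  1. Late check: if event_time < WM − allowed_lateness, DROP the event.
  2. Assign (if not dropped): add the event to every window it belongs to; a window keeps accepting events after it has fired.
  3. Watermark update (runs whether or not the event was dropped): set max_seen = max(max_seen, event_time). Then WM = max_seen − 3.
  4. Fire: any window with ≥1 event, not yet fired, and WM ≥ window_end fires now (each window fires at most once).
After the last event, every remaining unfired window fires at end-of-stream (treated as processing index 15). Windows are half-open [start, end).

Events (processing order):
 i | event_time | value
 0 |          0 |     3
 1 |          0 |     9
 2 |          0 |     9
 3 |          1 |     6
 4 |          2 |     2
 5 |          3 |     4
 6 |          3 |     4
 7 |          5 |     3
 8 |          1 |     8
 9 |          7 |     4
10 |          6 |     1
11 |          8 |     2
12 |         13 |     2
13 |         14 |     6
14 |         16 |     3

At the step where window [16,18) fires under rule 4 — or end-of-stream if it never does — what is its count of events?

i=0 t=0 v=3: → [0,2); WM=-3
i=1 t=0 v=9: → [0,2); WM=-3
i=2 t=0 v=9: → [0,2); WM=-3
i=3 t=1 v=6: → [0,2); WM=-2
i=4 t=2 v=2: → [2,4); WM=-1
i=5 t=3 v=4: → [2,4); WM=0
i=6 t=3 v=4: → [2,4); WM=0
i=7 t=5 v=3: → [4,6); WM=2; [0,2) fires=4
i=8 t=1 v=8: → [0,2); WM=2
i=9 t=7 v=4: → [6,8); WM=4; [2,4) fires=3
i=10 t=6 v=1: → [6,8); WM=4
i=11 t=8 v=2: → [8,10); WM=5
i=12 t=13 v=2: → [12,14); WM=10; [4,6) fires=1 [6,8) fires=2 [8,10) fires=1
i=13 t=14 v=6: → [14,16); WM=11
i=14 t=16 v=3: → [16,18); WM=13

1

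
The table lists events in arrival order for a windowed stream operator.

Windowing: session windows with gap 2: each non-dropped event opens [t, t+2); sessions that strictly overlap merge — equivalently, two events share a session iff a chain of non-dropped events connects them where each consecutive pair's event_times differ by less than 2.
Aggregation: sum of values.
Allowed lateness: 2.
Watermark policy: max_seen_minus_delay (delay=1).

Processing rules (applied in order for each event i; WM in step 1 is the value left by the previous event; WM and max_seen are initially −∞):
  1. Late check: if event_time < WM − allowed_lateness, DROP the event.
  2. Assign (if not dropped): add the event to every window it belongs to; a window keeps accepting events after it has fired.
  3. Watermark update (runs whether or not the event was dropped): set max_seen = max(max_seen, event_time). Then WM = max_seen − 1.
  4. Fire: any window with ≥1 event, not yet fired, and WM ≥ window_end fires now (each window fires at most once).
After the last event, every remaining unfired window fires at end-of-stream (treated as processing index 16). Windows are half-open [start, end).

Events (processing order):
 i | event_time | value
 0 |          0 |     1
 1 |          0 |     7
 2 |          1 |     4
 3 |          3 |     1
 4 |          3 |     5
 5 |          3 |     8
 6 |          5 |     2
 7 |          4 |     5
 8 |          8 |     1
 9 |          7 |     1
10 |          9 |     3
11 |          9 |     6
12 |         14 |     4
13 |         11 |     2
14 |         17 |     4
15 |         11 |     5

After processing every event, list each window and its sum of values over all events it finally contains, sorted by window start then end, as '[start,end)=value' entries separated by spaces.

[0,3)=12 [3,7)=21 [7,11)=11 [11,13)=2 [14,16)=4 [17,19)=4

i=0 t=0 v=1: → [0,2); WM=-1
i=1 t=0 v=7: → [0,2); WM=-1
i=2 t=1 v=4: → [0,3); WM=0
i=3 t=3 v=1: → [3,5); WM=2
i=4 t=3 v=5: → [3,5); WM=2
i=5 t=3 v=8: → [3,5); WM=2
i=6 t=5 v=2: → [5,7); WM=4
i=7 t=4 v=5: → [3,7); WM=4
i=8 t=8 v=1: → [8,10); WM=7
i=9 t=7 v=1: → [7,10); WM=7
i=10 t=9 v=3: → [7,11); WM=8
i=11 t=9 v=6: → [7,11); WM=8
i=12 t=14 v=4: → [14,16); WM=13
i=13 t=11 v=2: → [11,13); WM=13
i=14 t=17 v=4: → [17,19); WM=16
i=15 t=11 v=5: DROP (t<16-2); WM=16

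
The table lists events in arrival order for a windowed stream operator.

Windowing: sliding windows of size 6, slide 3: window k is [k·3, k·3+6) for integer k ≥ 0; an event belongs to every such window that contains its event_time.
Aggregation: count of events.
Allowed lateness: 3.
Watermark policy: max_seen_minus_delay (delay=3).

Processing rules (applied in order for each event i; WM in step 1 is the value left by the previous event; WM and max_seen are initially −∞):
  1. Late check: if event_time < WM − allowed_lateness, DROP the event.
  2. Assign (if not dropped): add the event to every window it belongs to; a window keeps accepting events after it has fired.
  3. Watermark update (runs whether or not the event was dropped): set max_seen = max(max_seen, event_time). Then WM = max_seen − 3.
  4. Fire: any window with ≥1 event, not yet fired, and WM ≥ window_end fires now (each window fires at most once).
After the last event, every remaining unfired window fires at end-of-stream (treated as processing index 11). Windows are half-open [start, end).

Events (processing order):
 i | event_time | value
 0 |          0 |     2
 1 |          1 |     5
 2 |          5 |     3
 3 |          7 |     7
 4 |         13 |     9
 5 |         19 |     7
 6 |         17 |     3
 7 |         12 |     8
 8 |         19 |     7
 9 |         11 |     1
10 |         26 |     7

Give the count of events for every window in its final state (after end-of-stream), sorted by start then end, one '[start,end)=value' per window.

[0,6)=3 [3,9)=2 [6,12)=1 [9,15)=1 [12,18)=2 [15,21)=3 [18,24)=2 [21,27)=1 [24,30)=1

i=0 t=0 v=2: → [0,6); WM=-3
i=1 t=1 v=5: → [0,6); WM=-2
i=2 t=5 v=3: → [3,9),[0,6); WM=2
i=3 t=7 v=7: → [6,12),[3,9); WM=4
i=4 t=13 v=9: → [12,18),[9,15); WM=10; [0,6) fires=3 [3,9) fires=2
i=5 t=19 v=7: → [18,24),[15,21); WM=16; [6,12) fires=1 [9,15) fires=1
i=6 t=17 v=3: → [15,21),[12,18); WM=16
i=7 t=12 v=8: DROP (t<16-3); WM=16
i=8 t=19 v=7: → [18,24),[15,21); WM=16
i=9 t=11 v=1: DROP (t<16-3); WM=16
i=10 t=26 v=7: → [24,30),[21,27); WM=23; [12,18) fires=2 [15,21) fires=3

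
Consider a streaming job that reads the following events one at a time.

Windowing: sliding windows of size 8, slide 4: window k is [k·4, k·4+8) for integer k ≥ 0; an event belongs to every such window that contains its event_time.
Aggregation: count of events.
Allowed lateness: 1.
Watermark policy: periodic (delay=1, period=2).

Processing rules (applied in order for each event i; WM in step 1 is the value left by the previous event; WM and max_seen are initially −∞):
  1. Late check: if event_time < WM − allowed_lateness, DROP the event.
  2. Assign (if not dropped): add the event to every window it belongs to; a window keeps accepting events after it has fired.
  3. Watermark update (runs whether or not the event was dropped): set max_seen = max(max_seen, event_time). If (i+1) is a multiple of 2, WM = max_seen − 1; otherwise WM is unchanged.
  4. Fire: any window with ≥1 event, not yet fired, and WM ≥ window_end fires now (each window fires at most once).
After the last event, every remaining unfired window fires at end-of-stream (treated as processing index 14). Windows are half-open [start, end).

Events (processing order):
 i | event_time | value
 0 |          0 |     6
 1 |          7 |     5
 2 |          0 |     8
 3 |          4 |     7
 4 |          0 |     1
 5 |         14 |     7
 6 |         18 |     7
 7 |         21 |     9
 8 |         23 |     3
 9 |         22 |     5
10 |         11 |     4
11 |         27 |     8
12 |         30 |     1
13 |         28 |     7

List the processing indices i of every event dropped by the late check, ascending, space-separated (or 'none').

i=0 t=0 v=6: → [0,8); WM=−∞
i=1 t=7 v=5: → [4,12),[0,8); WM=6
i=2 t=0 v=8: DROP (t<6-1); WM=6
i=3 t=4 v=7: DROP (t<6-1); WM=6
i=4 t=0 v=1: DROP (t<6-1); WM=6
i=5 t=14 v=7: → [12,20),[8,16); WM=13; [0,8) fires=2 [4,12) fires=1
i=6 t=18 v=7: → [16,24),[12,20); WM=13
i=7 t=21 v=9: → [20,28),[16,24); WM=20; [8,16) fires=1 [12,20) fires=2
i=8 t=23 v=3: → [20,28),[16,24); WM=20
i=9 t=22 v=5: → [20,28),[16,24); WM=22
i=10 t=11 v=4: DROP (t<22-1); WM=22
i=11 t=27 v=8: → [24,32),[20,28); WM=26; [16,24) fires=4
i=12 t=30 v=1: → [28,36),[24,32); WM=26
i=13 t=28 v=7: → [28,36),[24,32); WM=29; [20,28) fires=4

2 3 4 10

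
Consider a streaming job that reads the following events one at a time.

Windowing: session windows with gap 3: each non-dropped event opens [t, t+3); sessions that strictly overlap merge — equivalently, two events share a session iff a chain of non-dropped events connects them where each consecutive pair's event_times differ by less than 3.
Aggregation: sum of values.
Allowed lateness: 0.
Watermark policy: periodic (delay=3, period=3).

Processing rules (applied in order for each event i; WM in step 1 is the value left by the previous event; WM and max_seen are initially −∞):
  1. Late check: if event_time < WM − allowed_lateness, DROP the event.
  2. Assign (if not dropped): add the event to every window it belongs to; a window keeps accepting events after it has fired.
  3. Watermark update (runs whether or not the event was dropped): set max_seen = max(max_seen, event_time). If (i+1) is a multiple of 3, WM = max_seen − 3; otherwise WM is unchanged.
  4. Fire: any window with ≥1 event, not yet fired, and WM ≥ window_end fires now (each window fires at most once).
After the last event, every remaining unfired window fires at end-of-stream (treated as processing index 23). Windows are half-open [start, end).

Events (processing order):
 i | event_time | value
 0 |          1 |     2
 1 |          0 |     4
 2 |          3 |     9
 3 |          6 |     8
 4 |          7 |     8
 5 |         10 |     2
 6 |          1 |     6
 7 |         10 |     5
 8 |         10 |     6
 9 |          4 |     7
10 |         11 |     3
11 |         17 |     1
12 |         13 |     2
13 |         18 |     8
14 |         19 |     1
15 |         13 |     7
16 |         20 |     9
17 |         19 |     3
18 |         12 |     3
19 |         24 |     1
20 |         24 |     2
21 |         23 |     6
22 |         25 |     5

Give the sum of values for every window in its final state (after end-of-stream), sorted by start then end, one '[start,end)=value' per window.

[0,6)=15 [6,10)=16 [10,14)=16 [17,23)=22 [23,28)=14

i=0 t=1 v=2: → [1,4); WM=−∞
i=1 t=0 v=4: → [0,4); WM=−∞
i=2 t=3 v=9: → [0,6); WM=0
i=3 t=6 v=8: → [6,9); WM=0
i=4 t=7 v=8: → [6,10); WM=0
i=5 t=10 v=2: → [10,13); WM=7
i=6 t=1 v=6: DROP (t<7-0); WM=7
i=7 t=10 v=5: → [10,13); WM=7
i=8 t=10 v=6: → [10,13); WM=7
i=9 t=4 v=7: DROP (t<7-0); WM=7
i=10 t=11 v=3: → [10,14); WM=7
i=11 t=17 v=1: → [17,20); WM=14
i=12 t=13 v=2: DROP (t<14-0); WM=14
i=13 t=18 v=8: → [17,21); WM=14
i=14 t=19 v=1: → [17,22); WM=16
i=15 t=13 v=7: DROP (t<16-0); WM=16
i=16 t=20 v=9: → [17,23); WM=16
i=17 t=19 v=3: → [17,23); WM=17
i=18 t=12 v=3: DROP (t<17-0); WM=17
i=19 t=24 v=1: → [24,27); WM=17
i=20 t=24 v=2: → [24,27); WM=21
i=21 t=23 v=6: → [23,27); WM=21
i=22 t=25 v=5: → [23,28); WM=21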